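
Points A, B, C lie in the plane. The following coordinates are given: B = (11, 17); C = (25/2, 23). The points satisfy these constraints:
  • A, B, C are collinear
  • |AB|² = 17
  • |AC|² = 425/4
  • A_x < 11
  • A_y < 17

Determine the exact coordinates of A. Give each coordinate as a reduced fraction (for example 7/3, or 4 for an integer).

1. A_x = 10  [[A, B, C are collinear ⇒ -6x+3/2y+81/2=0] ∩ [|A−(11, 17)|²=17]]
2. A_y = 13  [[A, B, C are collinear ⇒ -6x+3/2y+81/2=0] ∩ [|A−(11, 17)|²=17]]
   so A = (10, 13)

A = (10, 13)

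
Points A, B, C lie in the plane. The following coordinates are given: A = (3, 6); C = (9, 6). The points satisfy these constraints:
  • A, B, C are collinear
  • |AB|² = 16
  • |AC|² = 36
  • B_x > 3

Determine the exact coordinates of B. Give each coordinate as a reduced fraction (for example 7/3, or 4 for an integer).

B = (7, 6)

1. B_x = 7  [[A, B, C are collinear ⇒ -6y+36=0] ∩ [|B−(3, 6)|²=16]]
2. B_y = 6  [[A, B, C are collinear ⇒ -6y+36=0] ∩ [|B−(3, 6)|²=16]]
   so B = (7, 6)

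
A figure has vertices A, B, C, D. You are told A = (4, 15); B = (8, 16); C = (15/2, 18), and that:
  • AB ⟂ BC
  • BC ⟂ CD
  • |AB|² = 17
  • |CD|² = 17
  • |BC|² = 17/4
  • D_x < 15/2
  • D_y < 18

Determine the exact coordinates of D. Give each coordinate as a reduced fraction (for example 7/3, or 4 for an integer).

D = (7/2, 17)

1. D_x = 7/2  [[BC ⟂ CD ⇒ -1/2x+2y-129/4=0] ∩ [|D−(15/2, 18)|²=17]]
2. D_y = 17  [[BC ⟂ CD ⇒ -1/2x+2y-129/4=0] ∩ [|D−(15/2, 18)|²=17]]
   so D = (7/2, 17)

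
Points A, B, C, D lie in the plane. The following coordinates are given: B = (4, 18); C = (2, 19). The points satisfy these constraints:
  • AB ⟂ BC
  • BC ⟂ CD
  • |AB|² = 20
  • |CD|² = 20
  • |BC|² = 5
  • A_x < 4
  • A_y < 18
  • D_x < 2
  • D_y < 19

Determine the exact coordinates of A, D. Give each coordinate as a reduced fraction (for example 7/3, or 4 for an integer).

1. A_x = 2  [[AB ⟂ BC ⇒ 2x-1y+10=0] ∩ [|A−(4, 18)|²=20]]
2. A_y = 14  [[AB ⟂ BC ⇒ 2x-1y+10=0] ∩ [|A−(4, 18)|²=20]]
   so A = (2, 14)
3. D_x = 0  [[BC ⟂ CD ⇒ -2x+1y-15=0] ∩ [|D−(2, 19)|²=20]]
4. D_y = 15  [[BC ⟂ CD ⇒ -2x+1y-15=0] ∩ [|D−(2, 19)|²=20]]
   so D = (0, 15)

A = (2, 14)
D = (0, 15)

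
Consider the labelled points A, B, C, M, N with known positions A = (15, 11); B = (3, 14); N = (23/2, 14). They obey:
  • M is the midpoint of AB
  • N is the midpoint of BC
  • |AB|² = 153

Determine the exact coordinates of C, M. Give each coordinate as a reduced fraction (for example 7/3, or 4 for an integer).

1. M_x = 9  [2·M = A+B = (15, 11)+(3, 14)]
2. M_y = 25/2  [2·M = A+B = (15, 11)+(3, 14)]
   so M = (9, 25/2)
3. C_x = 20  [C = 2·N−B = 2·(23/2, 14)−(3, 14)]
4. C_y = 14  [C = 2·N−B = 2·(23/2, 14)−(3, 14)]
   so C = (20, 14)

C = (20, 14)
M = (9, 25/2)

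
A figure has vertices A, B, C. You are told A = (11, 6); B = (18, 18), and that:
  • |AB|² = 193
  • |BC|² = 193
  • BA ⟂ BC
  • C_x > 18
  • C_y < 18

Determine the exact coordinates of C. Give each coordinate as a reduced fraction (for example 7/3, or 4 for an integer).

C = (30, 11)

1. C_x = 30  [[BA ⟂ BC ⇒ -7x-12y+342=0] ∩ [|C−(18, 18)|²=193]]
2. C_y = 11  [[BA ⟂ BC ⇒ -7x-12y+342=0] ∩ [|C−(18, 18)|²=193]]
   so C = (30, 11)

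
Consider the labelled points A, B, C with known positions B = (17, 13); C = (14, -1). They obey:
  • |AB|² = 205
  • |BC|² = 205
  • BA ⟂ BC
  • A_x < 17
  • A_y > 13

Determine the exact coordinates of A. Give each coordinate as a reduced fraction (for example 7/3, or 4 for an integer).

A = (3, 16)

1. A_x = 3  [[BA ⟂ BC ⇒ -3x-14y+233=0] ∩ [|A−(17, 13)|²=205]]
2. A_y = 16  [[BA ⟂ BC ⇒ -3x-14y+233=0] ∩ [|A−(17, 13)|²=205]]
   so A = (3, 16)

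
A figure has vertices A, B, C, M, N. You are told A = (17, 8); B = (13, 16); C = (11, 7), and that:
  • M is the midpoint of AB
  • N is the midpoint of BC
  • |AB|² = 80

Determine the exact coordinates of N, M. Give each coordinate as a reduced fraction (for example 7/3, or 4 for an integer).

1. M_x = 15  [2·M = A+B = (17, 8)+(13, 16)]
2. M_y = 12  [2·M = A+B = (17, 8)+(13, 16)]
   so M = (15, 12)
3. N_x = 12  [2·N = B+C = (13, 16)+(11, 7)]
4. N_y = 23/2  [2·N = B+C = (13, 16)+(11, 7)]
   so N = (12, 23/2)

N = (12, 23/2)
M = (15, 12)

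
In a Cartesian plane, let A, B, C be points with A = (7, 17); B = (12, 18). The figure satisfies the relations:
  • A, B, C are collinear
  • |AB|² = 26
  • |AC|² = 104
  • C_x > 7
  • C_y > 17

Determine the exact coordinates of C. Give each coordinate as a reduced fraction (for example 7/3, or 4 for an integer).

1. C_x = 17  [[A, B, C are collinear ⇒ -1x+5y-78=0] ∩ [|C−(7, 17)|²=104]]
2. C_y = 19  [[A, B, C are collinear ⇒ -1x+5y-78=0] ∩ [|C−(7, 17)|²=104]]
   so C = (17, 19)

C = (17, 19)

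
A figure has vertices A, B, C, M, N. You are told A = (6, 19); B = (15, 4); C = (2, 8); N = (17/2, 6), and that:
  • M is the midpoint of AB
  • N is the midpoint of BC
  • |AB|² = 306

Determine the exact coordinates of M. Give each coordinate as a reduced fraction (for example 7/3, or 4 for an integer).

1. M_x = 21/2  [2·M = A+B = (6, 19)+(15, 4)]
2. M_y = 23/2  [2·M = A+B = (6, 19)+(15, 4)]
   so M = (21/2, 23/2)

M = (21/2, 23/2)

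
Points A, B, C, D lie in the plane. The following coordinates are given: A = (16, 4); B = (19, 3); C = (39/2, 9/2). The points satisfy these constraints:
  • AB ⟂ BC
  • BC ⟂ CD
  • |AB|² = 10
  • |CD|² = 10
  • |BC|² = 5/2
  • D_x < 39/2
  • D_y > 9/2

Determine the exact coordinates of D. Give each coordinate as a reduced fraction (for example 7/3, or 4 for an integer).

1. D_x = 33/2  [[BC ⟂ CD ⇒ 1/2x+3/2y-33/2=0] ∩ [|D−(39/2, 9/2)|²=10]]
2. D_y = 11/2  [[BC ⟂ CD ⇒ 1/2x+3/2y-33/2=0] ∩ [|D−(39/2, 9/2)|²=10]]
   so D = (33/2, 11/2)

D = (33/2, 11/2)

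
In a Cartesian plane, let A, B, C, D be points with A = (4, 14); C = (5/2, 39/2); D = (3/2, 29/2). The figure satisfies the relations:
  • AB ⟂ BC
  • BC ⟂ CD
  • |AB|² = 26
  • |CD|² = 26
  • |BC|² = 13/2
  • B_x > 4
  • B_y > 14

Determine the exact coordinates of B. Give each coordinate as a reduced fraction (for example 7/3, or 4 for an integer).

B = (5, 19)

1. B_x = 5  [[BC ⟂ CD ⇒ 1x+5y-100=0] ∩ [|B−(4, 14)|²=26]]
2. B_y = 19  [[BC ⟂ CD ⇒ 1x+5y-100=0] ∩ [|B−(4, 14)|²=26]]
   so B = (5, 19)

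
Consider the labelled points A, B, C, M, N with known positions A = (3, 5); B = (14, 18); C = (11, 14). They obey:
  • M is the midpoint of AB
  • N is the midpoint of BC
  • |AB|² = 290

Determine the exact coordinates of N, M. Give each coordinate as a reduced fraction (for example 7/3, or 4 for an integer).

1. M_x = 17/2  [2·M = A+B = (3, 5)+(14, 18)]
2. M_y = 23/2  [2·M = A+B = (3, 5)+(14, 18)]
   so M = (17/2, 23/2)
3. N_x = 25/2  [2·N = B+C = (14, 18)+(11, 14)]
4. N_y = 16  [2·N = B+C = (14, 18)+(11, 14)]
   so N = (25/2, 16)

N = (25/2, 16)
M = (17/2, 23/2)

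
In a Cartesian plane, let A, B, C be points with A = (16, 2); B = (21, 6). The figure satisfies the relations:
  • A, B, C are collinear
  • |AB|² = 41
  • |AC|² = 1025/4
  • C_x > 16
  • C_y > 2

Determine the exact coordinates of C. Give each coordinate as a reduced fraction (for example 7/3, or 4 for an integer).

1. C_x = 57/2  [[A, B, C are collinear ⇒ -4x+5y+54=0] ∩ [|C−(16, 2)|²=1025/4]]
2. C_y = 12  [[A, B, C are collinear ⇒ -4x+5y+54=0] ∩ [|C−(16, 2)|²=1025/4]]
   so C = (57/2, 12)

C = (57/2, 12)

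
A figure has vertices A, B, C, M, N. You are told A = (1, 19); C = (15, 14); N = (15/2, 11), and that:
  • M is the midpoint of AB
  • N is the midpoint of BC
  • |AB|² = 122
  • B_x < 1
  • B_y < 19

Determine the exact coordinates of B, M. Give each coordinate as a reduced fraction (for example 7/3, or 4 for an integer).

B = (0, 8)
M = (1/2, 27/2)

1. B_x = 0  [B = 2·N−C = 2·(15/2, 11)−(15, 14)]
2. B_y = 8  [B = 2·N−C = 2·(15/2, 11)−(15, 14)]
   so B = (0, 8)
3. M_x = 1/2  [2·M = A+B = (1, 19)+(0, 8)]
4. M_y = 27/2  [2·M = A+B = (1, 19)+(0, 8)]
   so M = (1/2, 27/2)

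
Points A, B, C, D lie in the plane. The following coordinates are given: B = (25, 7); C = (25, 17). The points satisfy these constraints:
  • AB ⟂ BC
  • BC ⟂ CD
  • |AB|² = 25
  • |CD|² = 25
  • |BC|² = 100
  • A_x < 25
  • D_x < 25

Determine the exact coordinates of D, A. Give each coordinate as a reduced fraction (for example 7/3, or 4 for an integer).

D = (20, 17)
A = (20, 7)

1. D_x = 20  [[BC ⟂ CD ⇒ 10y-170=0] ∩ [|D−(25, 17)|²=25]]
2. D_y = 17  [[BC ⟂ CD ⇒ 10y-170=0] ∩ [|D−(25, 17)|²=25]]
   so D = (20, 17)
3. A_x = 20  [[AB ⟂ BC ⇒ -10y+70=0] ∩ [|A−(25, 7)|²=25]]
4. A_y = 7  [[AB ⟂ BC ⇒ -10y+70=0] ∩ [|A−(25, 7)|²=25]]
   so A = (20, 7)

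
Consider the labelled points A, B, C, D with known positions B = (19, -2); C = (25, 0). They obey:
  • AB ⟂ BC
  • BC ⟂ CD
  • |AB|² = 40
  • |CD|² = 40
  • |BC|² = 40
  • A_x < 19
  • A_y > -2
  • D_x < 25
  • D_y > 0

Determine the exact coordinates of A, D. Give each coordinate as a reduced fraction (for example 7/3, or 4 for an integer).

A = (17, 4)
D = (23, 6)

1. A_x = 17  [[AB ⟂ BC ⇒ -6x-2y+110=0] ∩ [|A−(19, -2)|²=40]]
2. A_y = 4  [[AB ⟂ BC ⇒ -6x-2y+110=0] ∩ [|A−(19, -2)|²=40]]
   so A = (17, 4)
3. D_x = 23  [[BC ⟂ CD ⇒ 6x+2y-150=0] ∩ [|D−(25, 0)|²=40]]
4. D_y = 6  [[BC ⟂ CD ⇒ 6x+2y-150=0] ∩ [|D−(25, 0)|²=40]]
   so D = (23, 6)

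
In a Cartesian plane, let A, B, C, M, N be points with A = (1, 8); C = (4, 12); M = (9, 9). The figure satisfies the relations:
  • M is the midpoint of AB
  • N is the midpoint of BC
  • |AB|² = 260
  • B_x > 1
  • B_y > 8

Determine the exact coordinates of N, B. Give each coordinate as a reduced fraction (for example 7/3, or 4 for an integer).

N = (21/2, 11)
B = (17, 10)

1. B_x = 17  [B = 2·M−A = 2·(9, 9)−(1, 8)]
2. B_y = 10  [B = 2·M−A = 2·(9, 9)−(1, 8)]
   so B = (17, 10)
3. N_x = 21/2  [2·N = B+C = (17, 10)+(4, 12)]
4. N_y = 11  [2·N = B+C = (17, 10)+(4, 12)]
   so N = (21/2, 11)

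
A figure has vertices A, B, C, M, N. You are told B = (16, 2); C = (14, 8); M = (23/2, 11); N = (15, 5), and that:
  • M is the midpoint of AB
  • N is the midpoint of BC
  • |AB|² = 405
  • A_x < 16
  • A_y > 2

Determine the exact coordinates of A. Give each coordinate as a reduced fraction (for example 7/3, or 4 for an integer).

A = (7, 20)

1. A_x = 7  [A = 2·M−B = 2·(23/2, 11)−(16, 2)]
2. A_y = 20  [A = 2·M−B = 2·(23/2, 11)−(16, 2)]
   so A = (7, 20)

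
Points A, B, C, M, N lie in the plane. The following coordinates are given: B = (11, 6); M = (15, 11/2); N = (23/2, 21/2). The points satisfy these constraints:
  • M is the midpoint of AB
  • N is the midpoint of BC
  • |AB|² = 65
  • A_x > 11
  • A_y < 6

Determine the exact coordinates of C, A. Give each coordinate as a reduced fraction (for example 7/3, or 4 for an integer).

1. A_x = 19  [A = 2·M−B = 2·(15, 11/2)−(11, 6)]
2. A_y = 5  [A = 2·M−B = 2·(15, 11/2)−(11, 6)]
   so A = (19, 5)
3. C_x = 12  [C = 2·N−B = 2·(23/2, 21/2)−(11, 6)]
4. C_y = 15  [C = 2·N−B = 2·(23/2, 21/2)−(11, 6)]
   so C = (12, 15)

C = (12, 15)
A = (19, 5)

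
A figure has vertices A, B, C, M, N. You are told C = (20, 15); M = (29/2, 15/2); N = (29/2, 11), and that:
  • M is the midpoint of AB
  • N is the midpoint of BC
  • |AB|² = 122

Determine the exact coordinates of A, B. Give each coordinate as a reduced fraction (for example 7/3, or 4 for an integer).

1. B_x = 9  [B = 2·N−C = 2·(29/2, 11)−(20, 15)]
2. B_y = 7  [B = 2·N−C = 2·(29/2, 11)−(20, 15)]
   so B = (9, 7)
3. A_x = 20  [A = 2·M−B = 2·(29/2, 15/2)−(9, 7)]
4. A_y = 8  [A = 2·M−B = 2·(29/2, 15/2)−(9, 7)]
   so A = (20, 8)

A = (20, 8)
B = (9, 7)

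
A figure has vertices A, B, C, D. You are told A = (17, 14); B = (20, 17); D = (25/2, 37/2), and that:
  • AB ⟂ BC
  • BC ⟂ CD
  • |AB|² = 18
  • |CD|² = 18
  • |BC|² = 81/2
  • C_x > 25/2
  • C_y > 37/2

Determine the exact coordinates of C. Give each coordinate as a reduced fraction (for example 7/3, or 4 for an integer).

1. C_x = 31/2  [[AB ⟂ BC ⇒ 3x+3y-111=0] ∩ [|C−(25/2, 37/2)|²=18]]
2. C_y = 43/2  [[AB ⟂ BC ⇒ 3x+3y-111=0] ∩ [|C−(25/2, 37/2)|²=18]]
   so C = (31/2, 43/2)

C = (31/2, 43/2)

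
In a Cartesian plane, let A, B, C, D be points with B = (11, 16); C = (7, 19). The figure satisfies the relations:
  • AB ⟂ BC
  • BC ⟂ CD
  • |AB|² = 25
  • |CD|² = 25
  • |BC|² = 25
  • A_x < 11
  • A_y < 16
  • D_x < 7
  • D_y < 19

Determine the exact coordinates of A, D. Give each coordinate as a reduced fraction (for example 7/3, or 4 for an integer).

1. A_x = 8  [[AB ⟂ BC ⇒ 4x-3y+4=0] ∩ [|A−(11, 16)|²=25]]
2. A_y = 12  [[AB ⟂ BC ⇒ 4x-3y+4=0] ∩ [|A−(11, 16)|²=25]]
   so A = (8, 12)
3. D_x = 4  [[BC ⟂ CD ⇒ -4x+3y-29=0] ∩ [|D−(7, 19)|²=25]]
4. D_y = 15  [[BC ⟂ CD ⇒ -4x+3y-29=0] ∩ [|D−(7, 19)|²=25]]
   so D = (4, 15)

A = (8, 12)
D = (4, 15)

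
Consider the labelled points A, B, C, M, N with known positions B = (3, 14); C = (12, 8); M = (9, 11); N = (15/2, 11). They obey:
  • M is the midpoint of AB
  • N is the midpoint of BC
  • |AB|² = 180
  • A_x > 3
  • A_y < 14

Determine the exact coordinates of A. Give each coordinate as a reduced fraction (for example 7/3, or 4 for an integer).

1. A_x = 15  [A = 2·M−B = 2·(9, 11)−(3, 14)]
2. A_y = 8  [A = 2·M−B = 2·(9, 11)−(3, 14)]
   so A = (15, 8)

A = (15, 8)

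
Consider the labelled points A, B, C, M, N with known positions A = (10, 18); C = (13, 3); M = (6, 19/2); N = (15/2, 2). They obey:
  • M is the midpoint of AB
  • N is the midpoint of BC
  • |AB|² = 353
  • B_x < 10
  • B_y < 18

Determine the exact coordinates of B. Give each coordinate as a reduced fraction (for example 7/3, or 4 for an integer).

1. B_x = 2  [B = 2·M−A = 2·(6, 19/2)−(10, 18)]
2. B_y = 1  [B = 2·M−A = 2·(6, 19/2)−(10, 18)]
   so B = (2, 1)

B = (2, 1)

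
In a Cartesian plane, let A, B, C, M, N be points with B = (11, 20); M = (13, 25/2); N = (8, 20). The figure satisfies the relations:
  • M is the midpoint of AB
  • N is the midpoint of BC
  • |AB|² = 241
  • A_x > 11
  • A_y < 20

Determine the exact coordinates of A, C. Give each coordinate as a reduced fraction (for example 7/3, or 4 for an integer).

A = (15, 5)
C = (5, 20)

1. A_x = 15  [A = 2·M−B = 2·(13, 25/2)−(11, 20)]
2. A_y = 5  [A = 2·M−B = 2·(13, 25/2)−(11, 20)]
   so A = (15, 5)
3. C_x = 5  [C = 2·N−B = 2·(8, 20)−(11, 20)]
4. C_y = 20  [C = 2·N−B = 2·(8, 20)−(11, 20)]
   so C = (5, 20)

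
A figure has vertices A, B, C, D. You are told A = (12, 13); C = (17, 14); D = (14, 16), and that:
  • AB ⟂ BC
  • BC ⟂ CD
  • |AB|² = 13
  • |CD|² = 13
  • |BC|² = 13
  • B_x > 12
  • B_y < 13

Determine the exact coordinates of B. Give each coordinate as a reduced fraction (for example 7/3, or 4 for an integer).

1. B_x = 15  [[BC ⟂ CD ⇒ 3x-2y-23=0] ∩ [|B−(12, 13)|²=13]]
2. B_y = 11  [[BC ⟂ CD ⇒ 3x-2y-23=0] ∩ [|B−(12, 13)|²=13]]
   so B = (15, 11)

B = (15, 11)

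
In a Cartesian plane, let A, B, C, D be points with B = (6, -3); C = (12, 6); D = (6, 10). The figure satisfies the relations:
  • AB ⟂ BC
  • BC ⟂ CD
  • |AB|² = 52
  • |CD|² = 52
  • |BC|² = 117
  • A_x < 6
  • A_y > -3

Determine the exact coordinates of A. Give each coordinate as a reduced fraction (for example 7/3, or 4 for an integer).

A = (0, 1)

1. A_x = 0  [[AB ⟂ BC ⇒ -6x-9y+9=0] ∩ [|A−(6, -3)|²=52]]
2. A_y = 1  [[AB ⟂ BC ⇒ -6x-9y+9=0] ∩ [|A−(6, -3)|²=52]]
   so A = (0, 1)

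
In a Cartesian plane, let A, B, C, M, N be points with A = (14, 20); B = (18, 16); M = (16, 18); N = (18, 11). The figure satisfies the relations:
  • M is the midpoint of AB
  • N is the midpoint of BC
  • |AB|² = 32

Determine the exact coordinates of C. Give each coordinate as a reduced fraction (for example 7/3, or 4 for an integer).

C = (18, 6)

1. C_x = 18  [C = 2·N−B = 2·(18, 11)−(18, 16)]
2. C_y = 6  [C = 2·N−B = 2·(18, 11)−(18, 16)]
   so C = (18, 6)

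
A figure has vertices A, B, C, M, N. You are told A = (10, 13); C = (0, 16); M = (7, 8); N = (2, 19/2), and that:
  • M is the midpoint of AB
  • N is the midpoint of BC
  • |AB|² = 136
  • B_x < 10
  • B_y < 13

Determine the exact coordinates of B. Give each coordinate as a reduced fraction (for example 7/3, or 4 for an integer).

B = (4, 3)

1. B_x = 4  [B = 2·M−A = 2·(7, 8)−(10, 13)]
2. B_y = 3  [B = 2·M−A = 2·(7, 8)−(10, 13)]
   so B = (4, 3)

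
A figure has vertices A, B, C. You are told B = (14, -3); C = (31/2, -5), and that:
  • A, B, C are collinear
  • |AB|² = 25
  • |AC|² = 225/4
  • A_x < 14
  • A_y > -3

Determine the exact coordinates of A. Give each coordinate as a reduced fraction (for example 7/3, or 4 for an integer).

1. A_x = 11  [[A, B, C are collinear ⇒ 2x+3/2y-47/2=0] ∩ [|A−(14, -3)|²=25]]
2. A_y = 1  [[A, B, C are collinear ⇒ 2x+3/2y-47/2=0] ∩ [|A−(14, -3)|²=25]]
   so A = (11, 1)

A = (11, 1)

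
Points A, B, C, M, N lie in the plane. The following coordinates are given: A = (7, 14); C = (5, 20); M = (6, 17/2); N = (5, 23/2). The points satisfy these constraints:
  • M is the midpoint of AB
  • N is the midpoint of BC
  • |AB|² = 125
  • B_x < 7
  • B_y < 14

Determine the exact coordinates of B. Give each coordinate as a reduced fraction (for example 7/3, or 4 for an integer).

1. B_x = 5  [B = 2·M−A = 2·(6, 17/2)−(7, 14)]
2. B_y = 3  [B = 2·M−A = 2·(6, 17/2)−(7, 14)]
   so B = (5, 3)

B = (5, 3)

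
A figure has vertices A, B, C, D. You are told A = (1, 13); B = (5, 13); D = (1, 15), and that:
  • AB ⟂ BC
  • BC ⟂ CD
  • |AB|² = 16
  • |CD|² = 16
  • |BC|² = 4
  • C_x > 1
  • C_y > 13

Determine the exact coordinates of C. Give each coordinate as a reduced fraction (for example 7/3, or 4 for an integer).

C = (5, 15)

1. C_x = 5  [[AB ⟂ BC ⇒ 4x-20=0] ∩ [|C−(1, 15)|²=16]]
2. C_y = 15  [[AB ⟂ BC ⇒ 4x-20=0] ∩ [|C−(1, 15)|²=16]]
   so C = (5, 15)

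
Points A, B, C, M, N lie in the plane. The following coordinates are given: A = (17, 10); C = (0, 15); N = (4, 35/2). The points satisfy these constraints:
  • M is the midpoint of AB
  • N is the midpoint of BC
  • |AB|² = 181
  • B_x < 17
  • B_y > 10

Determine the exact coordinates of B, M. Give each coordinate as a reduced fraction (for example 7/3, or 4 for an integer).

1. B_x = 8  [B = 2·N−C = 2·(4, 35/2)−(0, 15)]
2. B_y = 20  [B = 2·N−C = 2·(4, 35/2)−(0, 15)]
   so B = (8, 20)
3. M_x = 25/2  [2·M = A+B = (17, 10)+(8, 20)]
4. M_y = 15  [2·M = A+B = (17, 10)+(8, 20)]
   so M = (25/2, 15)

B = (8, 20)
M = (25/2, 15)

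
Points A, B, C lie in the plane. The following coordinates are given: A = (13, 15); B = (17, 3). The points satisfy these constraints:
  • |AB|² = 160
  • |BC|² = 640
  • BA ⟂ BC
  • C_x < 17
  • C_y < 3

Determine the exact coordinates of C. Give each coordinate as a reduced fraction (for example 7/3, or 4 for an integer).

1. C_x = -7  [[BA ⟂ BC ⇒ -4x+12y+32=0] ∩ [|C−(17, 3)|²=640]]
2. C_y = -5  [[BA ⟂ BC ⇒ -4x+12y+32=0] ∩ [|C−(17, 3)|²=640]]
   so C = (-7, -5)

C = (-7, -5)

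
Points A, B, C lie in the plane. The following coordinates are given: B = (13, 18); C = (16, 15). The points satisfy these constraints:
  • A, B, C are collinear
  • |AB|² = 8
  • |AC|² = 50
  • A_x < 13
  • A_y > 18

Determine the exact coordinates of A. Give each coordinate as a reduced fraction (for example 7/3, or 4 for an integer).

A = (11, 20)

1. A_x = 11  [[A, B, C are collinear ⇒ 3x+3y-93=0] ∩ [|A−(13, 18)|²=8]]
2. A_y = 20  [[A, B, C are collinear ⇒ 3x+3y-93=0] ∩ [|A−(13, 18)|²=8]]
   so A = (11, 20)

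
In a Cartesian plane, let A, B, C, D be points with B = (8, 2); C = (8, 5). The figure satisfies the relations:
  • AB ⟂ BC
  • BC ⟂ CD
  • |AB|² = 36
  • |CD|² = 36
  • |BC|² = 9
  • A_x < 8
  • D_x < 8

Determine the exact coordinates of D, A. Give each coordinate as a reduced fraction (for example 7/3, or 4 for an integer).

D = (2, 5)
A = (2, 2)

1. D_x = 2  [[BC ⟂ CD ⇒ 3y-15=0] ∩ [|D−(8, 5)|²=36]]
2. D_y = 5  [[BC ⟂ CD ⇒ 3y-15=0] ∩ [|D−(8, 5)|²=36]]
   so D = (2, 5)
3. A_x = 2  [[AB ⟂ BC ⇒ -3y+6=0] ∩ [|A−(8, 2)|²=36]]
4. A_y = 2  [[AB ⟂ BC ⇒ -3y+6=0] ∩ [|A−(8, 2)|²=36]]
   so A = (2, 2)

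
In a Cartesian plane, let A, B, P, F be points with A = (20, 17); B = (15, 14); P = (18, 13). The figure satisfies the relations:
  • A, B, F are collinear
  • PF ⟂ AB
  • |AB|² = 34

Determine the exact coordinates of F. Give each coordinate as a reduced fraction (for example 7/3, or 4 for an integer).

1. F_x = 285/17  [[A, B, F are collinear ⇒ 3x-5y+25=0] ∩ [PF ⟂ AB ⇒ -5x-3y+129=0]]
2. F_y = 256/17  [[A, B, F are collinear ⇒ 3x-5y+25=0] ∩ [PF ⟂ AB ⇒ -5x-3y+129=0]]
   so F = (285/17, 256/17)

F = (285/17, 256/17)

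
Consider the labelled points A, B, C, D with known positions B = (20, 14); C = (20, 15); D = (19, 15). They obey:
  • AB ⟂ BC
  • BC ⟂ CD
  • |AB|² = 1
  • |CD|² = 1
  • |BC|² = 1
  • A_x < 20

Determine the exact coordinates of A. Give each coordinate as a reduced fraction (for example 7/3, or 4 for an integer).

A = (19, 14)

1. A_x = 19  [[AB ⟂ BC ⇒ -1y+14=0] ∩ [|A−(20, 14)|²=1]]
2. A_y = 14  [[AB ⟂ BC ⇒ -1y+14=0] ∩ [|A−(20, 14)|²=1]]
   so A = (19, 14)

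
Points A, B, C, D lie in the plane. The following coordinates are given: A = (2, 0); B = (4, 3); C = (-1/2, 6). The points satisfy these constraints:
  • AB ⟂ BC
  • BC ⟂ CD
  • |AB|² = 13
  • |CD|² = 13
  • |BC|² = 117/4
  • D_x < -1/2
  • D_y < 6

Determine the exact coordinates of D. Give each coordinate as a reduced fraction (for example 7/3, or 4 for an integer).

1. D_x = -5/2  [[BC ⟂ CD ⇒ -9/2x+3y-81/4=0] ∩ [|D−(-1/2, 6)|²=13]]
2. D_y = 3  [[BC ⟂ CD ⇒ -9/2x+3y-81/4=0] ∩ [|D−(-1/2, 6)|²=13]]
   so D = (-5/2, 3)

D = (-5/2, 3)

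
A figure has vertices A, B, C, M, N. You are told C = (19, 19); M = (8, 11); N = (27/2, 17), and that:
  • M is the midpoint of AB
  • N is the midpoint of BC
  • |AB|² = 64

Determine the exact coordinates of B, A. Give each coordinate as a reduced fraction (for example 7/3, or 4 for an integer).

1. B_x = 8  [B = 2·N−C = 2·(27/2, 17)−(19, 19)]
2. B_y = 15  [B = 2·N−C = 2·(27/2, 17)−(19, 19)]
   so B = (8, 15)
3. A_x = 8  [A = 2·M−B = 2·(8, 11)−(8, 15)]
4. A_y = 7  [A = 2·M−B = 2·(8, 11)−(8, 15)]
   so A = (8, 7)

B = (8, 15)
A = (8, 7)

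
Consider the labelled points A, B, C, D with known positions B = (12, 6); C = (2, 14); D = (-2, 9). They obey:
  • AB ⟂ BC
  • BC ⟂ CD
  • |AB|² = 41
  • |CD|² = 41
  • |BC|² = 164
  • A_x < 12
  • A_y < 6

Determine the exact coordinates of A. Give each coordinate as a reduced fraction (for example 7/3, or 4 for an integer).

1. A_x = 8  [[AB ⟂ BC ⇒ 10x-8y-72=0] ∩ [|A−(12, 6)|²=41]]
2. A_y = 1  [[AB ⟂ BC ⇒ 10x-8y-72=0] ∩ [|A−(12, 6)|²=41]]
   so A = (8, 1)

A = (8, 1)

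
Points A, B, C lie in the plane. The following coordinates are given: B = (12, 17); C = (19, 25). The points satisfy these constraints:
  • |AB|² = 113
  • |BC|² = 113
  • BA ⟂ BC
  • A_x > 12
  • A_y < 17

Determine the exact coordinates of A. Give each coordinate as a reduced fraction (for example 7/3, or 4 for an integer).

1. A_x = 20  [[BA ⟂ BC ⇒ 7x+8y-220=0] ∩ [|A−(12, 17)|²=113]]
2. A_y = 10  [[BA ⟂ BC ⇒ 7x+8y-220=0] ∩ [|A−(12, 17)|²=113]]
   so A = (20, 10)

A = (20, 10)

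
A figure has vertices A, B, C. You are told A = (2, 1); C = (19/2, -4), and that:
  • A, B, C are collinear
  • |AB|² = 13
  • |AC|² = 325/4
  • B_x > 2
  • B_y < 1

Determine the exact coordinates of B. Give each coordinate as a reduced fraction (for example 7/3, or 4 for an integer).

B = (5, -1)

1. B_x = 5  [[A, B, C are collinear ⇒ -5x-15/2y+35/2=0] ∩ [|B−(2, 1)|²=13]]
2. B_y = -1  [[A, B, C are collinear ⇒ -5x-15/2y+35/2=0] ∩ [|B−(2, 1)|²=13]]
   so B = (5, -1)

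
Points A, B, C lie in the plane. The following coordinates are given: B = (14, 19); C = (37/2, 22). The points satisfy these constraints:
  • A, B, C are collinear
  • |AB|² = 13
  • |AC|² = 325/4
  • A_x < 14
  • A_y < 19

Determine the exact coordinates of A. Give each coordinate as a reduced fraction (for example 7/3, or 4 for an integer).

A = (11, 17)

1. A_x = 11  [[A, B, C are collinear ⇒ -3x+9/2y-87/2=0] ∩ [|A−(14, 19)|²=13]]
2. A_y = 17  [[A, B, C are collinear ⇒ -3x+9/2y-87/2=0] ∩ [|A−(14, 19)|²=13]]
   so A = (11, 17)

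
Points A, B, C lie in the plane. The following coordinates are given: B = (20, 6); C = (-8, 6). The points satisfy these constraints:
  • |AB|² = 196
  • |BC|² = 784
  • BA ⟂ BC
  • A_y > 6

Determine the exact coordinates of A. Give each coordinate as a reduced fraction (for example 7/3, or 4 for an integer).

1. A_x = 20  [[BA ⟂ BC ⇒ -28x+560=0] ∩ [|A−(20, 6)|²=196]]
2. A_y = 20  [[BA ⟂ BC ⇒ -28x+560=0] ∩ [|A−(20, 6)|²=196]]
   so A = (20, 20)

A = (20, 20)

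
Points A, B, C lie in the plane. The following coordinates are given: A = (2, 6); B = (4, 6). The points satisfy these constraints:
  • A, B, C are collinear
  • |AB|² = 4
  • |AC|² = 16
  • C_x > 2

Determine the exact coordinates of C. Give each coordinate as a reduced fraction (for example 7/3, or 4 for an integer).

1. C_x = 6  [[A, B, C are collinear ⇒ 2y-12=0] ∩ [|C−(2, 6)|²=16]]
2. C_y = 6  [[A, B, C are collinear ⇒ 2y-12=0] ∩ [|C−(2, 6)|²=16]]
   so C = (6, 6)

C = (6, 6)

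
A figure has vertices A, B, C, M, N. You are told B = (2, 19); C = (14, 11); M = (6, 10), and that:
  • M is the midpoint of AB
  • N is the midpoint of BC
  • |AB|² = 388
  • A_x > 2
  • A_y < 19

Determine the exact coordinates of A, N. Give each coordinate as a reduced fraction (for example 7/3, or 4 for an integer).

A = (10, 1)
N = (8, 15)

1. A_x = 10  [A = 2·M−B = 2·(6, 10)−(2, 19)]
2. A_y = 1  [A = 2·M−B = 2·(6, 10)−(2, 19)]
   so A = (10, 1)
3. N_x = 8  [2·N = B+C = (2, 19)+(14, 11)]
4. N_y = 15  [2·N = B+C = (2, 19)+(14, 11)]
   so N = (8, 15)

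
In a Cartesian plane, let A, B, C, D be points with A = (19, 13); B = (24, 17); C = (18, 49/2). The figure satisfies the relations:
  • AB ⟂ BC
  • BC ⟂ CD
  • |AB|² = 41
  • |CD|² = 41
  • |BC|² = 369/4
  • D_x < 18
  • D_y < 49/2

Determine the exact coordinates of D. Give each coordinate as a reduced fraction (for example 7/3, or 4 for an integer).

1. D_x = 13  [[BC ⟂ CD ⇒ -6x+15/2y-303/4=0] ∩ [|D−(18, 49/2)|²=41]]
2. D_y = 41/2  [[BC ⟂ CD ⇒ -6x+15/2y-303/4=0] ∩ [|D−(18, 49/2)|²=41]]
   so D = (13, 41/2)

D = (13, 41/2)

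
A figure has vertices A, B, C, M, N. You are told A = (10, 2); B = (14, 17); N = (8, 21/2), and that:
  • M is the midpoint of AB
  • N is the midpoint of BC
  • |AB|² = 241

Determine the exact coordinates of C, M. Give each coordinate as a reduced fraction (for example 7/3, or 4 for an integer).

1. M_x = 12  [2·M = A+B = (10, 2)+(14, 17)]
2. M_y = 19/2  [2·M = A+B = (10, 2)+(14, 17)]
   so M = (12, 19/2)
3. C_x = 2  [C = 2·N−B = 2·(8, 21/2)−(14, 17)]
4. C_y = 4  [C = 2·N−B = 2·(8, 21/2)−(14, 17)]
   so C = (2, 4)

C = (2, 4)
M = (12, 19/2)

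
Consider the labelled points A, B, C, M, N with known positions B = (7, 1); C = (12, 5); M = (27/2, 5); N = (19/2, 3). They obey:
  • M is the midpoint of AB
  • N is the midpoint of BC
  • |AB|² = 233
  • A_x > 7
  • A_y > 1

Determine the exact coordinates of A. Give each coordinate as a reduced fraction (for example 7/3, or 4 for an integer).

1. A_x = 20  [A = 2·M−B = 2·(27/2, 5)−(7, 1)]
2. A_y = 9  [A = 2·M−B = 2·(27/2, 5)−(7, 1)]
   so A = (20, 9)

A = (20, 9)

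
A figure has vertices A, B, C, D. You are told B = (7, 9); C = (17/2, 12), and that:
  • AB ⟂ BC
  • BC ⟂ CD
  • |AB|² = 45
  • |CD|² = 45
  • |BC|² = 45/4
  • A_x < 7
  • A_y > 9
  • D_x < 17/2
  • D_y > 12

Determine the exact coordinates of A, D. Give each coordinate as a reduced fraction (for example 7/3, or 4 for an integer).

1. A_x = 1  [[AB ⟂ BC ⇒ -3/2x-3y+75/2=0] ∩ [|A−(7, 9)|²=45]]
2. A_y = 12  [[AB ⟂ BC ⇒ -3/2x-3y+75/2=0] ∩ [|A−(7, 9)|²=45]]
   so A = (1, 12)
3. D_x = 5/2  [[BC ⟂ CD ⇒ 3/2x+3y-195/4=0] ∩ [|D−(17/2, 12)|²=45]]
4. D_y = 15  [[BC ⟂ CD ⇒ 3/2x+3y-195/4=0] ∩ [|D−(17/2, 12)|²=45]]
   so D = (5/2, 15)

A = (1, 12)
D = (5/2, 15)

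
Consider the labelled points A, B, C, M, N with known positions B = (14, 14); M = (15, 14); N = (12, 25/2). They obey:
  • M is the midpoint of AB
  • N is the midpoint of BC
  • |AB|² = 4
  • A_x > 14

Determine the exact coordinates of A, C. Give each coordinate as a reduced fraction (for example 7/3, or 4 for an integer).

1. A_x = 16  [A = 2·M−B = 2·(15, 14)−(14, 14)]
2. A_y = 14  [A = 2·M−B = 2·(15, 14)−(14, 14)]
   so A = (16, 14)
3. C_x = 10  [C = 2·N−B = 2·(12, 25/2)−(14, 14)]
4. C_y = 11  [C = 2·N−B = 2·(12, 25/2)−(14, 14)]
   so C = (10, 11)

A = (16, 14)
C = (10, 11)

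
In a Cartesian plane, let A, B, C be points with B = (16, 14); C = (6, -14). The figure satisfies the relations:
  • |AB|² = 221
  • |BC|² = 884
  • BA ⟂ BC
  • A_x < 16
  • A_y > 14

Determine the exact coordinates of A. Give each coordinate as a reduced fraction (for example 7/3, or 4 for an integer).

1. A_x = 2  [[BA ⟂ BC ⇒ -10x-28y+552=0] ∩ [|A−(16, 14)|²=221]]
2. A_y = 19  [[BA ⟂ BC ⇒ -10x-28y+552=0] ∩ [|A−(16, 14)|²=221]]
   so A = (2, 19)

A = (2, 19)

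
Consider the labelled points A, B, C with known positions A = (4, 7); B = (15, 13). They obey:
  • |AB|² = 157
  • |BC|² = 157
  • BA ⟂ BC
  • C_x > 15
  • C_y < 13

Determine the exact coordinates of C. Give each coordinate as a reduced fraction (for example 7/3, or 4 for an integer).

C = (21, 2)

1. C_x = 21  [[BA ⟂ BC ⇒ -11x-6y+243=0] ∩ [|C−(15, 13)|²=157]]
2. C_y = 2  [[BA ⟂ BC ⇒ -11x-6y+243=0] ∩ [|C−(15, 13)|²=157]]
   so C = (21, 2)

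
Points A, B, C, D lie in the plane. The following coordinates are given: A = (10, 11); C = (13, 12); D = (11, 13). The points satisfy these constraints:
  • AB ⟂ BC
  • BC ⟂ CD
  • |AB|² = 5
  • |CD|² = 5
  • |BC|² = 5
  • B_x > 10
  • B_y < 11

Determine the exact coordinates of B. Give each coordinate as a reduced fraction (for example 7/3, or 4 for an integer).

B = (12, 10)

1. B_x = 12  [[BC ⟂ CD ⇒ 2x-1y-14=0] ∩ [|B−(10, 11)|²=5]]
2. B_y = 10  [[BC ⟂ CD ⇒ 2x-1y-14=0] ∩ [|B−(10, 11)|²=5]]
   so B = (12, 10)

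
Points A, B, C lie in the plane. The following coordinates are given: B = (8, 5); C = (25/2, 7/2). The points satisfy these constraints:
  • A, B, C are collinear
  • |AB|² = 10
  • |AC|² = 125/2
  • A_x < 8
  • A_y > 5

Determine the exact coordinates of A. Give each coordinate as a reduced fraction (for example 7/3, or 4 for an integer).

1. A_x = 5  [[A, B, C are collinear ⇒ 3/2x+9/2y-69/2=0] ∩ [|A−(8, 5)|²=10]]
2. A_y = 6  [[A, B, C are collinear ⇒ 3/2x+9/2y-69/2=0] ∩ [|A−(8, 5)|²=10]]
   so A = (5, 6)

A = (5, 6)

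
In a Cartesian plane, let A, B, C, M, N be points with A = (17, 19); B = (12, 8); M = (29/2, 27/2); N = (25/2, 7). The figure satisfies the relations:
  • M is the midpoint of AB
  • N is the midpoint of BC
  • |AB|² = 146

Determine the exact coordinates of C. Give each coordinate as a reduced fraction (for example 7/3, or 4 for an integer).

1. C_x = 13  [C = 2·N−B = 2·(25/2, 7)−(12, 8)]
2. C_y = 6  [C = 2·N−B = 2·(25/2, 7)−(12, 8)]
   so C = (13, 6)

C = (13, 6)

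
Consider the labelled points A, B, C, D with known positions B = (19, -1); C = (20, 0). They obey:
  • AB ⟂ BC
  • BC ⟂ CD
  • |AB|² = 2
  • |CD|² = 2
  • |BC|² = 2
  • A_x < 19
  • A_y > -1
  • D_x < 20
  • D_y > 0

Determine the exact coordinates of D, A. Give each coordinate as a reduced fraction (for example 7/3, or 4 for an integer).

D = (19, 1)
A = (18, 0)

1. D_x = 19  [[BC ⟂ CD ⇒ 1x+1y-20=0] ∩ [|D−(20, 0)|²=2]]
2. D_y = 1  [[BC ⟂ CD ⇒ 1x+1y-20=0] ∩ [|D−(20, 0)|²=2]]
   so D = (19, 1)
3. A_x = 18  [[AB ⟂ BC ⇒ -1x-1y+18=0] ∩ [|A−(19, -1)|²=2]]
4. A_y = 0  [[AB ⟂ BC ⇒ -1x-1y+18=0] ∩ [|A−(19, -1)|²=2]]
   so A = (18, 0)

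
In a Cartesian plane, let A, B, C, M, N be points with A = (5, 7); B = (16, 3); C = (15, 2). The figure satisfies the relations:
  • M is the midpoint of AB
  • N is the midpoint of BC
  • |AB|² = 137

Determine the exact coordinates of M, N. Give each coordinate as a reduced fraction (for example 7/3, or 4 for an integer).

1. M_x = 21/2  [2·M = A+B = (5, 7)+(16, 3)]
2. M_y = 5  [2·M = A+B = (5, 7)+(16, 3)]
   so M = (21/2, 5)
3. N_x = 31/2  [2·N = B+C = (16, 3)+(15, 2)]
4. N_y = 5/2  [2·N = B+C = (16, 3)+(15, 2)]
   so N = (31/2, 5/2)

M = (21/2, 5)
N = (31/2, 5/2)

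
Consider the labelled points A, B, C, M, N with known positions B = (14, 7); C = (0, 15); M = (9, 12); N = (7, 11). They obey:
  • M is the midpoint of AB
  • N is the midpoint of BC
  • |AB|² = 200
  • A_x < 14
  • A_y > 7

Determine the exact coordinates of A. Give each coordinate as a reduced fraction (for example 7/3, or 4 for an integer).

1. A_x = 4  [A = 2·M−B = 2·(9, 12)−(14, 7)]
2. A_y = 17  [A = 2·M−B = 2·(9, 12)−(14, 7)]
   so A = (4, 17)

A = (4, 17)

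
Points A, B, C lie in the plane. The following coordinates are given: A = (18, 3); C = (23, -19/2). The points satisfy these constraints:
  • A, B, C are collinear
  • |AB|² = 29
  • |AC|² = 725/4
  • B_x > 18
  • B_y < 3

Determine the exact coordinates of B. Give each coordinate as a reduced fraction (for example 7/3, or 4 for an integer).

B = (20, -2)

1. B_x = 20  [[A, B, C are collinear ⇒ -25/2x-5y+240=0] ∩ [|B−(18, 3)|²=29]]
2. B_y = -2  [[A, B, C are collinear ⇒ -25/2x-5y+240=0] ∩ [|B−(18, 3)|²=29]]
   so B = (20, -2)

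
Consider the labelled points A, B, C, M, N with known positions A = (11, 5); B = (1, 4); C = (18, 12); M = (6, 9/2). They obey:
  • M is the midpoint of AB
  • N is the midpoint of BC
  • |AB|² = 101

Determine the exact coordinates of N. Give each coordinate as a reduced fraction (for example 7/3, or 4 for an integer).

N = (19/2, 8)

1. N_x = 19/2  [2·N = B+C = (1, 4)+(18, 12)]
2. N_y = 8  [2·N = B+C = (1, 4)+(18, 12)]
   so N = (19/2, 8)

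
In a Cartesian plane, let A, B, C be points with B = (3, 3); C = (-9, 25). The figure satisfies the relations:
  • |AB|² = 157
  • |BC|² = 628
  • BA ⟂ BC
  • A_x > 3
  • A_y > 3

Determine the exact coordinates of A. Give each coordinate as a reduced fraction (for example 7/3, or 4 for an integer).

1. A_x = 14  [[BA ⟂ BC ⇒ -12x+22y-30=0] ∩ [|A−(3, 3)|²=157]]
2. A_y = 9  [[BA ⟂ BC ⇒ -12x+22y-30=0] ∩ [|A−(3, 3)|²=157]]
   so A = (14, 9)

A = (14, 9)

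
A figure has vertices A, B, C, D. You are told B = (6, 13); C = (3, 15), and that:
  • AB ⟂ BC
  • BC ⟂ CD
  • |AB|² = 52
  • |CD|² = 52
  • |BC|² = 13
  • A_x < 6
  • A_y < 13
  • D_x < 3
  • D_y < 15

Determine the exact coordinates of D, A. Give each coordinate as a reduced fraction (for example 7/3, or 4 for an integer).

D = (-1, 9)
A = (2, 7)

1. D_x = -1  [[BC ⟂ CD ⇒ -3x+2y-21=0] ∩ [|D−(3, 15)|²=52]]
2. D_y = 9  [[BC ⟂ CD ⇒ -3x+2y-21=0] ∩ [|D−(3, 15)|²=52]]
   so D = (-1, 9)
3. A_x = 2  [[AB ⟂ BC ⇒ 3x-2y+8=0] ∩ [|A−(6, 13)|²=52]]
4. A_y = 7  [[AB ⟂ BC ⇒ 3x-2y+8=0] ∩ [|A−(6, 13)|²=52]]
   so A = (2, 7)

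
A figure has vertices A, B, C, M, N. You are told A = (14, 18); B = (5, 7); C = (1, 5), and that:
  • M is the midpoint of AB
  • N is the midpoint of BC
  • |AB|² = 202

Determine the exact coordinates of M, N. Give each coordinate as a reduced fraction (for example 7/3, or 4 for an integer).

M = (19/2, 25/2)
N = (3, 6)

1. M_x = 19/2  [2·M = A+B = (14, 18)+(5, 7)]
2. M_y = 25/2  [2·M = A+B = (14, 18)+(5, 7)]
   so M = (19/2, 25/2)
3. N_x = 3  [2·N = B+C = (5, 7)+(1, 5)]
4. N_y = 6  [2·N = B+C = (5, 7)+(1, 5)]
   so N = (3, 6)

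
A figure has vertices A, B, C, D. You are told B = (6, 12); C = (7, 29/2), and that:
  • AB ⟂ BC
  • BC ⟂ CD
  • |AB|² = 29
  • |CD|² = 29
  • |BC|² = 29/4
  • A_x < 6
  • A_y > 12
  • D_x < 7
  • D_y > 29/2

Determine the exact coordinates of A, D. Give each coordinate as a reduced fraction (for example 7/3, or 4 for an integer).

A = (1, 14)
D = (2, 33/2)

1. A_x = 1  [[AB ⟂ BC ⇒ -1x-5/2y+36=0] ∩ [|A−(6, 12)|²=29]]
2. A_y = 14  [[AB ⟂ BC ⇒ -1x-5/2y+36=0] ∩ [|A−(6, 12)|²=29]]
   so A = (1, 14)
3. D_x = 2  [[BC ⟂ CD ⇒ 1x+5/2y-173/4=0] ∩ [|D−(7, 29/2)|²=29]]
4. D_y = 33/2  [[BC ⟂ CD ⇒ 1x+5/2y-173/4=0] ∩ [|D−(7, 29/2)|²=29]]
   so D = (2, 33/2)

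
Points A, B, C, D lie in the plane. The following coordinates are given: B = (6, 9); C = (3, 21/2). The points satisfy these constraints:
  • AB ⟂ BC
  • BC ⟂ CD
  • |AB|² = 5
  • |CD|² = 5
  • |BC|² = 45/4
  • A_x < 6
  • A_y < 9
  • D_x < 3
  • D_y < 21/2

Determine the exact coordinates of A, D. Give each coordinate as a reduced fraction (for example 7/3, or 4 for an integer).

1. A_x = 5  [[AB ⟂ BC ⇒ 3x-3/2y-9/2=0] ∩ [|A−(6, 9)|²=5]]
2. A_y = 7  [[AB ⟂ BC ⇒ 3x-3/2y-9/2=0] ∩ [|A−(6, 9)|²=5]]
   so A = (5, 7)
3. D_x = 2  [[BC ⟂ CD ⇒ -3x+3/2y-27/4=0] ∩ [|D−(3, 21/2)|²=5]]
4. D_y = 17/2  [[BC ⟂ CD ⇒ -3x+3/2y-27/4=0] ∩ [|D−(3, 21/2)|²=5]]
   so D = (2, 17/2)

A = (5, 7)
D = (2, 17/2)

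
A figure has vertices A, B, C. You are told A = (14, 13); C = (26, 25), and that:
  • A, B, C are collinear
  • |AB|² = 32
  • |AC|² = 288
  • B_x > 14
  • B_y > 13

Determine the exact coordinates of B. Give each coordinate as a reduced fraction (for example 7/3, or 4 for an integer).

B = (18, 17)

1. B_x = 18  [[A, B, C are collinear ⇒ 12x-12y-12=0] ∩ [|B−(14, 13)|²=32]]
2. B_y = 17  [[A, B, C are collinear ⇒ 12x-12y-12=0] ∩ [|B−(14, 13)|²=32]]
   so B = (18, 17)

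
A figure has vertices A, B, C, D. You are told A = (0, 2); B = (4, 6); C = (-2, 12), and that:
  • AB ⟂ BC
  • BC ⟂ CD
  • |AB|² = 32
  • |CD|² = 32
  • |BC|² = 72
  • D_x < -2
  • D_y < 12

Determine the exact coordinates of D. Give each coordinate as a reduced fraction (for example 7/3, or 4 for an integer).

D = (-6, 8)

1. D_x = -6  [[BC ⟂ CD ⇒ -6x+6y-84=0] ∩ [|D−(-2, 12)|²=32]]
2. D_y = 8  [[BC ⟂ CD ⇒ -6x+6y-84=0] ∩ [|D−(-2, 12)|²=32]]
   so D = (-6, 8)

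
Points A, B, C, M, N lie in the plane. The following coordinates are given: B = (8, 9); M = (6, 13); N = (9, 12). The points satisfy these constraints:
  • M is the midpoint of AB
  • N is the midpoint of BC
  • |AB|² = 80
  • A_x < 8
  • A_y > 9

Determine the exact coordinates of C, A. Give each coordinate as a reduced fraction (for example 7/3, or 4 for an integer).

1. A_x = 4  [A = 2·M−B = 2·(6, 13)−(8, 9)]
2. A_y = 17  [A = 2·M−B = 2·(6, 13)−(8, 9)]
   so A = (4, 17)
3. C_x = 10  [C = 2·N−B = 2·(9, 12)−(8, 9)]
4. C_y = 15  [C = 2·N−B = 2·(9, 12)−(8, 9)]
   so C = (10, 15)

C = (10, 15)
A = (4, 17)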